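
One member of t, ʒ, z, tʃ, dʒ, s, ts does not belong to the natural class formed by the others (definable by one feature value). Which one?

t

/dʒ, ʒ, z, s, ts, tʃ/ are all [+strident], but /t/ (voiceless alveolar stop) is [−strident]. No other single segment can be removed to leave a set sharing one feature value that the removed segment lacks, so /t/ is the odd one out.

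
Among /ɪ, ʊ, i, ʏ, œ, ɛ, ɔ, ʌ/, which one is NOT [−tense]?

i

/ʊ, ɛ, œ, ɪ, ʌ, ʏ, ɔ/ are all [−tense]; /i/ (high front unrounded tense vowel) is [+tense].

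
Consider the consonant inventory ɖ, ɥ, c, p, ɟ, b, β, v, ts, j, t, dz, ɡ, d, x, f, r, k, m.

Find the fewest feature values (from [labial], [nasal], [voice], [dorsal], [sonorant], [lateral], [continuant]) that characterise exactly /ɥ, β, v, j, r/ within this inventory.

[+voice, +continuant]

Every target segment is [+voice], [+continuant]; each remaining inventory member fails at least one of these. Each conjunct is needed — [+continuant] alone would also admit /x, f/; [+voice] alone would also admit /ɖ, ɟ, b, dz, …/ — and no other single listed feature has exactly this extension, so two is the minimum.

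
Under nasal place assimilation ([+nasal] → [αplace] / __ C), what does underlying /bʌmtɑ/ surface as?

[bʌntɑ]

/m/ sits before the [+coronal] consonant /t/, so it takes on [+coronal] and surfaces as /n/. The rest of the form is unaffected: [bʌntɑ].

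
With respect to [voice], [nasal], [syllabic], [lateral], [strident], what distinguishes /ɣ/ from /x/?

/ɣ/ (voiced velar fricative) and /x/ (voiceless velar fricative) agree on [−nasal], [−syllabic], [−lateral], [−strident]. They differ on [voice] (/ɣ/ [+], /x/ [−]).

[voice]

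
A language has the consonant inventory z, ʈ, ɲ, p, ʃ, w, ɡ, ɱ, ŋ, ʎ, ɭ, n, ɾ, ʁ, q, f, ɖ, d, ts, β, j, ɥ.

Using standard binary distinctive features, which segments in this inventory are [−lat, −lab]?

Checking each segment against [−lateral], [−labial]: /z/ (voiced alveolar fricative), /ʈ/ (voiceless retroflex stop), /ɲ/ (palatal nasal), /ʃ/ (voiceless postalveolar fricative), /ɡ/ (voiced velar stop), /ŋ/ (velar nasal), among others, satisfy every feature; every other segment in the inventory fails at least one.

z, ʈ, ɲ, ʃ, ɡ, ŋ, n, ɾ, ʁ, q, ɖ, d, ts, j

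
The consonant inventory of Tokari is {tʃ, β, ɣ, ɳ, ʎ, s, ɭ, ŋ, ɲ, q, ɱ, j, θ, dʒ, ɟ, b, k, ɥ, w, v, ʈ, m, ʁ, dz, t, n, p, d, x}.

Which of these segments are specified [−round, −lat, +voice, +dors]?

ɣ, ŋ, ɲ, j, ɟ, ʁ

The [−round] segments are /tʃ, β, ɣ, ɳ, ʎ, s, ɭ, ŋ, ɲ, q, ɱ, j, θ, dʒ, ɟ, b, k, v, ʈ, m, ʁ, dz, t, n, p, d, x/.
Within that set, [−lateral] gives /tʃ, β, ɣ, ɳ, s, ŋ, ɲ, q, ɱ, j, θ, dʒ, ɟ, b, k, v, ʈ, m, ʁ, dz, t, n, p, d, x/.
Then [+voice] gives /β, ɣ, ɳ, ŋ, ɲ, ɱ, j, dʒ, ɟ, b, v, m, ʁ, dz, n, d/.
Among these, [+dorsal] leaves /ɣ, ŋ, ɲ, j, ɟ, ʁ/.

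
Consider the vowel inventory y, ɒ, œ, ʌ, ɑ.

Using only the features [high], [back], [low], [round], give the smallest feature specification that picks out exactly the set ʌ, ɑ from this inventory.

[-round]

Every target segment is [-round] and no other inventory member is, so one feature is enough.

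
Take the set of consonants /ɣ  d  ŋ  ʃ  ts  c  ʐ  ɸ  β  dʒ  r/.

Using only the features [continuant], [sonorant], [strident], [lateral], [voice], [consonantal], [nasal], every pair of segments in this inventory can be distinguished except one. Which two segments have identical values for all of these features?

On the given features, /β/ and /ɣ/ have an identical profile: [+continuant], [-sonorant], [-strident], [-lateral], [+voice], [+consonantal], [-nasal]. No other two segments in the inventory coincide on all 7 features. (They do differ in [labial] and [dorsal], which are not among the given features.)

β, ɣ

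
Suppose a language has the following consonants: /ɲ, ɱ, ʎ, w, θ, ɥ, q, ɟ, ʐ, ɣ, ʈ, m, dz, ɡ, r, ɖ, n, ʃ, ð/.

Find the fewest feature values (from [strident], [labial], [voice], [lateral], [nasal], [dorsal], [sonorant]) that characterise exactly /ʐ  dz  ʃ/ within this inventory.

Every target segment is [+strident] and no other inventory member is, so one feature is enough.

[+strident]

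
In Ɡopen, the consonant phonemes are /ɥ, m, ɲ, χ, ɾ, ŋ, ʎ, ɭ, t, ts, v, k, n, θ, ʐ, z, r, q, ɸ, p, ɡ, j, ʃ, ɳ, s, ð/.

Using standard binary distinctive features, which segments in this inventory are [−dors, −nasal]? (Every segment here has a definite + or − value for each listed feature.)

The [−dorsal] segments are /m, ɾ, ɭ, t, ts, v, n, θ, ʐ, z, r, ɸ, p, ʃ, ɳ, s, ð/.
Of those, [−nasal] leaves /ɾ, ɭ, t, ts, v, θ, ʐ, z, r, ɸ, p, ʃ, s, ð/.

ɾ, ɭ, t, ts, v, θ, ʐ, z, r, ɸ, p, ʃ, s, ð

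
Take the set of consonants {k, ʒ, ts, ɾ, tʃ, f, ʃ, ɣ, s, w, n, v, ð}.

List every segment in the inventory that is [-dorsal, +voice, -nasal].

ʒ, ɾ, v, ð

Among the inventory, the [-dorsal] segments are /ʒ, ts, ɾ, tʃ, f, ʃ, s, n, v, ð/.
Of those, [+voice] gives /ʒ, ɾ, n, v, ð/.
Within that set, [-nasal] leaves /ʒ, ɾ, v, ð/.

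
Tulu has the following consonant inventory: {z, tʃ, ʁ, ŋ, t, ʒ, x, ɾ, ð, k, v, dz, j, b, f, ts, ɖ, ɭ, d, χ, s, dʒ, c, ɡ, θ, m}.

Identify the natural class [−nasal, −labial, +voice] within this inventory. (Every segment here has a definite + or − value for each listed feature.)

Among the inventory, the [−nasal] segments are /z, tʃ, ʁ, t, ʒ, x, ɾ, ð, k, v, dz, j, b, f, ts, ɖ, ɭ, d, χ, s, dʒ, c, ɡ, θ/.
Intersecting with [−labial] gives /z, tʃ, ʁ, t, ʒ, x, ɾ, ð, k, dz, j, ts, ɖ, ɭ, d, χ, s, dʒ, c, ɡ, θ/.
Intersecting with [+voice] leaves /z, ʁ, ʒ, ɾ, ð, dz, j, ɖ, ɭ, d, dʒ, ɡ/.

z, ʁ, ʒ, ɾ, ð, dz, j, ɖ, ɭ, d, dʒ, ɡ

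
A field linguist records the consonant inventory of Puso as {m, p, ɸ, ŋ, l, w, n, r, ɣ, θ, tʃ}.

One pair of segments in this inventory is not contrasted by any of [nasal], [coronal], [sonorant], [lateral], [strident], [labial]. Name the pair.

Both /ɸ/ and /p/ are [-nasal], [-coronal], [-sonorant], [-lateral], [-strident], [+labial]. Since the list omits [continuant] — which does distinguish the voiceless bilabial fricative from the voiceless bilabial stop — this pair collapses; all other pairs remain distinct.

ɸ, p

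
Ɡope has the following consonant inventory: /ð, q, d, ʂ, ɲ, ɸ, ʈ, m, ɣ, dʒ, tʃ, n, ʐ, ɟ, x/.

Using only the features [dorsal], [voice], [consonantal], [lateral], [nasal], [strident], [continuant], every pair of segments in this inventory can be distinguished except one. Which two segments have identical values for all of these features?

m, n

On the given features, /m/ and /n/ have an identical profile: [−dorsal], [+voice], [+consonantal], [−lateral], [+nasal], [−strident], [−continuant]. No other two segments in the inventory coincide on all 7 features. (They do differ in [labial] and [coronal], which are not among the given features.)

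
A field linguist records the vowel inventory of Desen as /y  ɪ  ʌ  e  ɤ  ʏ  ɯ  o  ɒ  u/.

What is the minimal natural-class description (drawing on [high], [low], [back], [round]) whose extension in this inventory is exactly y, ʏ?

The class [−back], [+round] has exactly /y, ʏ/ as its extension in this inventory. No smaller conjunction from the listed features achieves this: [+round] alone would also admit /o, ɒ, u/; [−back] alone would also admit /ɪ, e/; and checking the remaining single features turns up none with this extension.

[−back, +round]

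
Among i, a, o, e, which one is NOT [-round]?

/a, i, e/ are all [-round]; /o/ (mid back rounded tense vowel) is [+round].

o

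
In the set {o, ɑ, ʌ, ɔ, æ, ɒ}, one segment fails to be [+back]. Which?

/o, ʌ, ɑ, ɔ, ɒ/ are all [+back]; /æ/ (low front unrounded vowel) is [−back].

æ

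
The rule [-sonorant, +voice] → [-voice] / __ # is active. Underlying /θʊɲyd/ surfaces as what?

/d/ satisfies [-sonorant, +voice] and sits in __ #. The [-voice] counterpart of the voiced alveolar stop is /t/. Other segments in /θʊɲyd/ either fail the structural description or are not in the environment, so the surface form is [θʊɲyt].

[θʊɲyt]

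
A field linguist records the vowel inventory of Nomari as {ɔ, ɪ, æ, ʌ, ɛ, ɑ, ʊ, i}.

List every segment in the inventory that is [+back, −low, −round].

Eliminate segments failing any feature: /ɔ, ʊ/ are [+round]; /ɪ, æ, ɛ, i/ are [−back]; /ɑ/ is [+low]. The remaining /ʌ/ satisfy [+back], [−low], [−round].

ʌ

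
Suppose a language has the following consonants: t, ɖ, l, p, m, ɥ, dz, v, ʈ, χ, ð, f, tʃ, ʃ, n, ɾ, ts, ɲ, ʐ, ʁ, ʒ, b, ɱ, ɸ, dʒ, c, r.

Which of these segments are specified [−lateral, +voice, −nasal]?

ɖ, ɥ, dz, v, ð, ɾ, ʐ, ʁ, ʒ, b, dʒ, r

Eliminate segments failing any feature: /t, p, ʈ, χ, f, tʃ, ʃ, ts, ɸ, c/ are [−voice]; /l/ is [+lateral]; /m, n, ɲ, ɱ/ are [+nasal]. The remaining /ɖ, ɥ, dz, v, ð, ɾ, ʐ, ʁ, ʒ, b, dʒ, r/ satisfy [−lateral], [+voice], [−nasal].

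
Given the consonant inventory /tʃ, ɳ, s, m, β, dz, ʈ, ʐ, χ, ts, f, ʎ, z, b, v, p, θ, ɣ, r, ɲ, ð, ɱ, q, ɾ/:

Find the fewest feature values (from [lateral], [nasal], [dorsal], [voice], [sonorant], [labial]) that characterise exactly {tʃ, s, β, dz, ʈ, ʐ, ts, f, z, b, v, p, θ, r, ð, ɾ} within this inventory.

[−nasal, −dorsal]

/tʃ, s, β, dz, ʈ, ʐ, ts, f, z, b, v, p, θ, r, ð, ɾ/ are all [−nasal], [−dorsal], and no other segment in the inventory matches both values. Dropping any one of them over-generates: [−dorsal] alone would also admit /ɳ, m, ɱ/; [−nasal] alone would also admit /χ, ʎ, ɣ, q/. No other single listed feature picks out exactly this set either, so fewer than two features will not do.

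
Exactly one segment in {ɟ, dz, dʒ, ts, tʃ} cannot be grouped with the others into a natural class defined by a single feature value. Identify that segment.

[delayed release] (equivalently [strident], [dorsal]) groups all but one: /dz, ts, dʒ, tʃ/ share [+delayed release] while /ɟ/ (voiced palatal stop) alone is [-delayed release]. Removing any other segment would not leave a single-feature class that excludes it.

ɟ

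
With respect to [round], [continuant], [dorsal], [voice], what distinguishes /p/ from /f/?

[continuant]

The two segments share [−round], [−dorsal], [−voice]. The only feature from the list on which they differ: /p/ is [−continuant] while /f/ is [+continuant].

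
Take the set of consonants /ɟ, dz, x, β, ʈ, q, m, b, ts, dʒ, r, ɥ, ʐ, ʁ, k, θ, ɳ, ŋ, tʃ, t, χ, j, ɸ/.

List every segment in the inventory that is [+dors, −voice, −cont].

Eliminate segments failing any feature: /ɟ, ɥ, ʁ, ŋ, j/ are [+voice]; /dz, β, ʈ, m, b, ts, dʒ, r, ʐ, θ, ɳ, tʃ, t, ɸ/ are [−dorsal]; /x, χ/ are [+continuant]. The remaining /q, k/ satisfy [+dorsal], [−voice], [−continuant].

q, k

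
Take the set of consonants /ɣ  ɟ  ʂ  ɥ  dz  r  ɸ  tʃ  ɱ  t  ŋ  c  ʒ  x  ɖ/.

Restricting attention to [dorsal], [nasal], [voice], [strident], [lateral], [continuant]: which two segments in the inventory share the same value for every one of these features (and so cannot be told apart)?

ɥ, ɣ

On the given features, /ɥ/ and /ɣ/ have an identical profile: [+dorsal], [−nasal], [+voice], [−strident], [−lateral], [+continuant]. No other two segments in the inventory coincide on all 6 features. (They do differ in [sonorant], [labial], [round] and [back], which are not among the given features.)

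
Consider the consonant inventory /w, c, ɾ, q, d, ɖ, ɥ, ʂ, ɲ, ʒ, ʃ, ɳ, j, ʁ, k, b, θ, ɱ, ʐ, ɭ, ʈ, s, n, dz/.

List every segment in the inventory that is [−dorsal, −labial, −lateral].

Eliminate segments failing any feature: /w, c, q, ɥ, ɲ, j, ʁ, k/ are [+dorsal]; /b, ɱ/ are [+labial]; /ɭ/ is [+lateral]. The remaining /ɾ, d, ɖ, ʂ, ʒ, ʃ, ɳ, θ, ʐ, ʈ, s, n, dz/ satisfy [−dorsal], [−labial], [−lateral].

ɾ, d, ɖ, ʂ, ʒ, ʃ, ɳ, θ, ʐ, ʈ, s, n, dz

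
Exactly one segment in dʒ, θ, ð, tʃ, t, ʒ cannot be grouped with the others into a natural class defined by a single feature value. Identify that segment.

The remaining segments after removing /t/ share [+distributed]; /t/ (voiceless alveolar stop) is [−distributed]. For every other candidate removal, the leftover set fails to share any single feature value that the removed segment lacks.

t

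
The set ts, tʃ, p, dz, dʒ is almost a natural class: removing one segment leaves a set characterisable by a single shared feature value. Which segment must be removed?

p

/ts, dz, tʃ, dʒ/ are all [+delayed release], but /p/ (voiceless bilabial stop) is [−delayed release]. No other single segment can be removed to leave a set sharing one feature value that the removed segment lacks, so /p/ is the odd one out.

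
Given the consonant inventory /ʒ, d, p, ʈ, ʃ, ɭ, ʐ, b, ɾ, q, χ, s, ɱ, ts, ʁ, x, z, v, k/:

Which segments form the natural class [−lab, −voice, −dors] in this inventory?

Among the inventory, the [−labial] segments are /ʒ, d, ʈ, ʃ, ɭ, ʐ, ɾ, q, χ, s, ts, ʁ, x, z, k/.
Of those, [−voice] gives /ʈ, ʃ, q, χ, s, ts, x, k/.
Then [−dorsal] leaves /ʈ, ʃ, s, ts/.

ʈ, ʃ, s, ts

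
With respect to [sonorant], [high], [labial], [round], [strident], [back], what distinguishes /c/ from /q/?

[high], [back]

/c/ (voiceless palatal stop) and /q/ (voiceless uvular stop) agree on [-sonorant], [-labial], [-round], [-strident]. They differ on [high] (/c/ [+], /q/ [-]), [back] (/c/ [-], /q/ [+]).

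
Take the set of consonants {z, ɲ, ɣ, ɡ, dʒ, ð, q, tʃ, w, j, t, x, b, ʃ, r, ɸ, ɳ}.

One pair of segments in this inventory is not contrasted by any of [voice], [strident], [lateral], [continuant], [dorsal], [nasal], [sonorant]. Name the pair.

j, w

Both /j/ and /w/ are [+voice], [-strident], [-lateral], [+continuant], [+dorsal], [-nasal], [+sonorant]. Since the list omits [labial], [round] and [back] — which do distinguish the palatal glide from the labial-velar glide — this pair collapses; all other pairs remain distinct.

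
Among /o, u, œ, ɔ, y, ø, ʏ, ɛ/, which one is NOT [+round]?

/ʏ, y, œ, ɔ, u, o, ø/ are all [+round]; /ɛ/ (mid front unrounded lax vowel) is [−round].

ɛ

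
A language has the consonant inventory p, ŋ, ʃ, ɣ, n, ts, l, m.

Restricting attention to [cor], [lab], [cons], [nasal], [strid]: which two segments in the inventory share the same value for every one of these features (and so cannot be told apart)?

On the given features, /ʃ/ and /ts/ have an identical profile: [+coronal], [-labial], [+consonantal], [-nasal], [+strident]. No other two segments in the inventory coincide on all 5 features. (They do differ in [continuant], [anterior] and [distributed], which are not among the given features.)

ʃ, ts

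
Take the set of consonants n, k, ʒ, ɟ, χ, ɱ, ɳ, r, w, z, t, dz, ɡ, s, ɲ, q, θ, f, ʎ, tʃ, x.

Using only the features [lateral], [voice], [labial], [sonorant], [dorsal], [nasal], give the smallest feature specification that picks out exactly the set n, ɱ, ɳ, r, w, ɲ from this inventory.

/n, ɱ, ɳ, r, w, ɲ/ are all [+sonorant], [−lateral], and no other segment in the inventory matches both values. Dropping any one of them over-generates: [−lateral] alone would also admit /k, ʒ, ɟ, χ, …/; [+sonorant] alone would also admit /ʎ/. No other single listed feature picks out exactly this set either, so fewer than two features will not do.

[+sonorant, −lateral]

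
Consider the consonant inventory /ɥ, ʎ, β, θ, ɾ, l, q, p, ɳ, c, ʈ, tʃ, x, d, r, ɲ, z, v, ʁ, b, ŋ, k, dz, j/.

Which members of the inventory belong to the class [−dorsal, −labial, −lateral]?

The [−dorsal] segments are /β, θ, ɾ, l, p, ɳ, ʈ, tʃ, d, r, z, v, b, dz/.
Then [−labial] gives /θ, ɾ, l, ɳ, ʈ, tʃ, d, r, z, dz/.
Within that set, [−lateral] leaves /θ, ɾ, ɳ, ʈ, tʃ, d, r, z, dz/.

θ, ɾ, ɳ, ʈ, tʃ, d, r, z, dz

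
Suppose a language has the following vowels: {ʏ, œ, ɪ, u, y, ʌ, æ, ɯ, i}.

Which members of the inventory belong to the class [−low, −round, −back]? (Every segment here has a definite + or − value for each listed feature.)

Eliminate segments failing any feature: /ʏ, œ, u, y/ are [+round]; /ʌ, ɯ/ are [+back]; /æ/ is [+low]. The remaining /ɪ, i/ satisfy [−low], [−round], [−back].

ɪ, i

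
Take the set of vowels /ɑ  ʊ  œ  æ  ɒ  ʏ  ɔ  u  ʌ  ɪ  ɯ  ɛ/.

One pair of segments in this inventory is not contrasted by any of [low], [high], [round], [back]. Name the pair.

u, ʊ

Both /u/ and /ʊ/ are [-low], [+high], [+round], [+back]. Since the list omits [tense] — which does distinguish the high back rounded tense vowel from the high back rounded lax vowel — this pair collapses; all other pairs remain distinct.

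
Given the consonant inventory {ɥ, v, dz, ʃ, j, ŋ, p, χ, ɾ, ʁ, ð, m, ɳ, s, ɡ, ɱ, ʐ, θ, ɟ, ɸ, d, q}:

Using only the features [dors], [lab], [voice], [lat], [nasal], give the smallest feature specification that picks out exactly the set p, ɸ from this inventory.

[−voice, +lab]

Every target segment is [−voice], [+labial]; each remaining inventory member fails at least one of these. Each conjunct is needed — [+labial] alone would also admit /ɥ, v, m, ɱ/; [−voice] alone would also admit /ʃ, χ, s, θ, …/ — and no other single listed feature has exactly this extension, so two is the minimum.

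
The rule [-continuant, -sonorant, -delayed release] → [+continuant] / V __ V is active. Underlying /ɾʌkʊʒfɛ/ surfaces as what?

[ɾʌxʊʒfɛ]

Only /k/ occurs between two vowels (/ʌ/ __ /ʊ/) and matches the structural description. It is a voiceless velar stop, so [-continuant, -sonorant, -delayed release] holds; changing it to [+continuant] with all other features held fixed yields /x/ (voiceless velar fricative). No other segment meets both the structural description and the environment, so the output is [ɾʌxʊʒfɛ].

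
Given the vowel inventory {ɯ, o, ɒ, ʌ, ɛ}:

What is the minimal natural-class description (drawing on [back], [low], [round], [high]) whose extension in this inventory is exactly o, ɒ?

[+round]

Every target segment is [+round] and no other inventory member is, so one feature is enough.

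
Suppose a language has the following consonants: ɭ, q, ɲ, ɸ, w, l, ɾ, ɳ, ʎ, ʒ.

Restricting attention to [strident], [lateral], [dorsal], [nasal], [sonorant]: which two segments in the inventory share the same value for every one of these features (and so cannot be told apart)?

On the given features, /ɭ/ and /l/ have an identical profile: [-strident], [+lateral], [-dorsal], [-nasal], [+sonorant]. No other two segments in the inventory coincide on all 5 features. (They do differ in [anterior], which is not among the given features.)

ɭ, l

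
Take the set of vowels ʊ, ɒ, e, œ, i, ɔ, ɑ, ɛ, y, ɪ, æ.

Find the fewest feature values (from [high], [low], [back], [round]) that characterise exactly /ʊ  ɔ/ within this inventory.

[-low, +back]

/ʊ, ɔ/ are all [-low], [+back], and no other segment in the inventory matches both values. Dropping any one of them over-generates: [+back] alone would also admit /ɒ, ɑ/; [-low] alone would also admit /e, œ, i, ɛ, …/. No other single listed feature picks out exactly this set either, so fewer than two features will not do.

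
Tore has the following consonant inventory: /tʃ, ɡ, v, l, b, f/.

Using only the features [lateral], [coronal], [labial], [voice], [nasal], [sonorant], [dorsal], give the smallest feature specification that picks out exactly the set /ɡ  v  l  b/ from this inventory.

The target set is precisely the extension of [+voice] in this inventory.

[+voice]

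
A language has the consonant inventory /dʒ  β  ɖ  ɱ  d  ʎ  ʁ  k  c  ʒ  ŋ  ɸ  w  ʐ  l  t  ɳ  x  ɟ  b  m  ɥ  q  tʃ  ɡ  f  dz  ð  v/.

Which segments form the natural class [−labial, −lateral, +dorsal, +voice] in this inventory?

Checking each segment against [−labial], [−lateral], [+dorsal], [+voice]: /ʁ/ (voiced uvular fricative), /ŋ/ (velar nasal), /ɟ/ (voiced palatal stop), /ɡ/ (voiced velar stop) satisfy every feature; every other segment in the inventory fails at least one.

ʁ, ŋ, ɟ, ɡ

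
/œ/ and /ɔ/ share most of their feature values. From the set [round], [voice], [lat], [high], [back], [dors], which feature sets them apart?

/œ/ (mid front rounded lax vowel) and /ɔ/ (mid back rounded lax vowel) agree on [+round], [+voice], [−lateral], [−high], [+dorsal]. They differ on [back] (/œ/ [−], /ɔ/ [+]).

[back]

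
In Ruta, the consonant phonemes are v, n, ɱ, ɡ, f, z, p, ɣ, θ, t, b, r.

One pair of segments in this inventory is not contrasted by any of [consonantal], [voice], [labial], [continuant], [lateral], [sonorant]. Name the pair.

z, ɣ

On the given features, /z/ and /ɣ/ have an identical profile: [+consonantal], [+voice], [-labial], [+continuant], [-lateral], [-sonorant]. No other two segments in the inventory coincide on all 6 features. (They do differ in [strident], [coronal] and [dorsal], which are not among the given features.)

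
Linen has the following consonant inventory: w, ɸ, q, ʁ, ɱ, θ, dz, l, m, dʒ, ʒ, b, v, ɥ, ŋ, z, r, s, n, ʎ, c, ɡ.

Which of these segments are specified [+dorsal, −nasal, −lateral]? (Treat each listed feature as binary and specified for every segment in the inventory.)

w, q, ʁ, ɥ, c, ɡ

Eliminate segments failing any feature: /ɸ, ɱ, θ, dz, l, m, dʒ, ʒ, b, v, z, r, s, n/ are [−dorsal]; /ŋ/ is [+nasal]; /ʎ/ is [+lateral]. The remaining /w, q, ʁ, ɥ, c, ɡ/ satisfy [+dorsal], [−nasal], [−lateral].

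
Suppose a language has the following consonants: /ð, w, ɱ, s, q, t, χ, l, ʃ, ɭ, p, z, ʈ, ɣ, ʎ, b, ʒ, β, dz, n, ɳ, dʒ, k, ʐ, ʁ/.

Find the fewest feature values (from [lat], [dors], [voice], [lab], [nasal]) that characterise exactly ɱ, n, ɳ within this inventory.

The target set is precisely the extension of [+nasal] in this inventory.

[+nasal]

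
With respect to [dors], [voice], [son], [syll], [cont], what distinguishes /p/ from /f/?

[continuant]

The two segments share [-dorsal], [-voice], [-sonorant], [-syllabic]. The only feature from the list on which they differ: /p/ is [-continuant] while /f/ is [+continuant].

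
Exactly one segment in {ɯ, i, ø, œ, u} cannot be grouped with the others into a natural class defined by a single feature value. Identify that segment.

[tense] groups all but one: /ɯ, ø, i, u/ share [+tense] while /œ/ (mid front rounded lax vowel) alone is [−tense]. Removing any other segment would not leave a single-feature class that excludes it.

œ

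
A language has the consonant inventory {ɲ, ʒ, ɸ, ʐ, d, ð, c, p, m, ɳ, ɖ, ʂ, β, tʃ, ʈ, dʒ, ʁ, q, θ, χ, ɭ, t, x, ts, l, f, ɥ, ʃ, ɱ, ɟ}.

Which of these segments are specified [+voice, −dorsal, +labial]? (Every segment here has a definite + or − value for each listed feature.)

m, β, ɱ

First, the [+voice] segments are /ɲ, ʒ, ʐ, d, ð, m, ɳ, ɖ, β, dʒ, ʁ, ɭ, l, ɥ, ɱ, ɟ/.
Then [−dorsal] gives /ʒ, ʐ, d, ð, m, ɳ, ɖ, β, dʒ, ɭ, l, ɱ/.
Among these, [+labial] leaves /m, β, ɱ/.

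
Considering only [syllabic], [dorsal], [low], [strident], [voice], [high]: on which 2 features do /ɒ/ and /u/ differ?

[high], [low]

/ɒ/ is the low back rounded vowel and /u/ is the high back rounded tense vowel. Both are [+syllabic], [+dorsal], [−strident], [+voice]. /ɒ/ is [−high] while /u/ is [+high]; /ɒ/ is [+low] while /u/ is [−low], so the distinguishing features are [high], [low].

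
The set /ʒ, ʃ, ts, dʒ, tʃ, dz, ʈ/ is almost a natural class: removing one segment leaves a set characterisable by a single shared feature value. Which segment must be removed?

ʈ

The remaining segments after removing /ʈ/ share [+strident]; /ʈ/ (voiceless retroflex stop) is [−strident]. For every other candidate removal, the leftover set fails to share any single feature value that the removed segment lacks.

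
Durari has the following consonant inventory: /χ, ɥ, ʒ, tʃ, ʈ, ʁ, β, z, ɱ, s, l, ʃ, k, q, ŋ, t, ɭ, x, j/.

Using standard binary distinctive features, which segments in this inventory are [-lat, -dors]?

ʒ, tʃ, ʈ, β, z, ɱ, s, ʃ, t

Checking each segment against [-lateral], [-dorsal]: /ʒ/ (voiced postalveolar fricative), /tʃ/ (voiceless postalveolar affricate), /ʈ/ (voiceless retroflex stop), /β/ (voiced bilabial fricative), /z/ (voiced alveolar fricative), /ɱ/ (labiodental nasal), among others, satisfy every feature; every other segment in the inventory fails at least one.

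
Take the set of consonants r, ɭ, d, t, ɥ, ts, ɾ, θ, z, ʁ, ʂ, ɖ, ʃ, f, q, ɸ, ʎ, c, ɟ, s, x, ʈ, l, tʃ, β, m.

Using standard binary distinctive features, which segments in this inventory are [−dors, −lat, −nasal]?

r, d, t, ts, ɾ, θ, z, ʂ, ɖ, ʃ, f, ɸ, s, ʈ, tʃ, β

Eliminate segments failing any feature: /ɭ, l/ are [+lateral]; /ɥ, ʁ, q, ʎ, c, ɟ, x/ are [+dorsal]; /m/ is [+nasal]. The remaining /r, d, t, ts, ɾ, θ, z, ʂ, ɖ, ʃ, f, ɸ, s, ʈ, tʃ, β/ satisfy [−dorsal], [−lateral], [−nasal].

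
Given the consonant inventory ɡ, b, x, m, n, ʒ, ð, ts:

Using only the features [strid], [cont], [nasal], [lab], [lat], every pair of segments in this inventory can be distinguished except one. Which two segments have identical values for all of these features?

On the given features, /ð/ and /x/ have an identical profile: [-strident], [+continuant], [-nasal], [-labial], [-lateral]. No other two segments in the inventory coincide on all 5 features. (They do differ in [voice], [coronal] and [dorsal], which are not among the given features.)

ð, x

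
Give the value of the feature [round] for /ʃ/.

[−round]

As the voiceless postalveolar fricative, /ʃ/ is [−round].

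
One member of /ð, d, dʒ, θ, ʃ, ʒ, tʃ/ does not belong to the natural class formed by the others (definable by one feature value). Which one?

/dʒ, ʃ, ð, ʒ, θ, tʃ/ are all [+distributed], but /d/ (voiced alveolar stop) is [-distributed]. No other single segment can be removed to leave a set sharing one feature value that the removed segment lacks, so /d/ is the odd one out.

d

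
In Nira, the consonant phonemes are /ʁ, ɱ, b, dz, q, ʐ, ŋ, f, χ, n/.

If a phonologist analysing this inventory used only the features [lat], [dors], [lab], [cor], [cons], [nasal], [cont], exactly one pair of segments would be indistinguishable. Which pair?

On the given features, /ʁ/ and /χ/ have an identical profile: [-lateral], [+dorsal], [-labial], [-coronal], [+consonantal], [-nasal], [+continuant]. No other two segments in the inventory coincide on all 7 features. (They do differ in [voice], which is not among the given features.)

ʁ, χ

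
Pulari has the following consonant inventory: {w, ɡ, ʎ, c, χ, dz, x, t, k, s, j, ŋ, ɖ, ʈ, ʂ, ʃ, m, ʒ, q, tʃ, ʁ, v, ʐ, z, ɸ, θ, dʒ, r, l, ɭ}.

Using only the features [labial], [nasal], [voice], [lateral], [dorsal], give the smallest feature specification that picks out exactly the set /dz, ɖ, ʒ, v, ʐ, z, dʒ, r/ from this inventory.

The class [+voice], [-nasal], [-lateral], [-dorsal] has exactly /dz, ɖ, ʒ, v, ʐ, z, dʒ, r/ as its extension in this inventory. No smaller conjunction from the listed features achieves this: [-nasal, -lateral, -dorsal] alone would also admit /t, s, ʈ, ʂ, …/; [+voice, -lateral, -dorsal] alone would also admit /m/; [+voice, -nasal, -dorsal] alone would also admit /l, ɭ/; [+voice, -nasal, -lateral] alone would also admit /w, ɡ, j, ʁ/; and checking the remaining three-feature bundles turns up none with this extension.

[+voice, -nasal, -lateral, -dorsal]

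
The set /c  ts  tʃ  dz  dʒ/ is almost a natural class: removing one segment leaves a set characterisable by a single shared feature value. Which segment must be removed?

[delayed release] (equivalently [strident], [dorsal]) groups all but one: /dʒ, dz, tʃ, ts/ share [+delayed release] while /c/ (voiceless palatal stop) alone is [−delayed release]. Removing any other segment would not leave a single-feature class that excludes it.

c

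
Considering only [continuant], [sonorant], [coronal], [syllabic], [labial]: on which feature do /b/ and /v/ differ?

The two segments share [−sonorant], [−coronal], [−syllabic], [+labial]. The only feature from the list on which they differ: /b/ is [−continuant] while /v/ is [+continuant].

[continuant]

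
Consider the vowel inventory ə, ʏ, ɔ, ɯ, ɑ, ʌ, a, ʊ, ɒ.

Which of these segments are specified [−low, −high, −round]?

Checking each segment against [−low], [−high], [−round]: /ə/ (mid central vowel (schwa)), /ʌ/ (mid back unrounded lax vowel) satisfy every feature; every other segment in the inventory fails at least one.

ə, ʌ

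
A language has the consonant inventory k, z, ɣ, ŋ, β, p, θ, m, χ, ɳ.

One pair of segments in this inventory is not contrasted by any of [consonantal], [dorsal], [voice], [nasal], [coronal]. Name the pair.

Both /χ/ and /k/ are [+consonantal], [+dorsal], [-voice], [-nasal], [-coronal]. Since the list omits [continuant] and [high] — which do distinguish the voiceless uvular fricative from the voiceless velar stop — this pair collapses; all other pairs remain distinct.

χ, k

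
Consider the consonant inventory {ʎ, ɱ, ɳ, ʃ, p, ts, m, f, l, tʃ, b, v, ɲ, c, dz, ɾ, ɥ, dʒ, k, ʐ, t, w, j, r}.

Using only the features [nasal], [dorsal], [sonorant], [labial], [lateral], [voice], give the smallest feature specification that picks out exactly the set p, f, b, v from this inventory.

/p, f, b, v/ are all [−sonorant], [+labial], and no other segment in the inventory matches both values. Dropping any one of them over-generates: [+labial] alone would also admit /ɱ, m, ɥ, w/; [−sonorant] alone would also admit /ʃ, ts, tʃ, c, …/. No other single listed feature picks out exactly this set either, so fewer than two features will not do.

[−sonorant, +labial]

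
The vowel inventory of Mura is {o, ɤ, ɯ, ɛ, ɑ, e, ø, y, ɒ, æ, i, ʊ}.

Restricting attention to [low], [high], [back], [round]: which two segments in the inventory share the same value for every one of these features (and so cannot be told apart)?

On the given features, /ɛ/ and /e/ have an identical profile: [−low], [−high], [−back], [−round]. No other two segments in the inventory coincide on all 4 features. (They do differ in [tense], which is not among the given features.)

ɛ, e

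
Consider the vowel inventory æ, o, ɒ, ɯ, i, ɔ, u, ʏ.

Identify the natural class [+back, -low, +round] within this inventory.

Checking each segment against [+back], [-low], [+round]: /o/ (mid back rounded tense vowel), /ɔ/ (mid back rounded lax vowel), /u/ (high back rounded tense vowel) satisfy every feature; every other segment in the inventory fails at least one.

o, ɔ, u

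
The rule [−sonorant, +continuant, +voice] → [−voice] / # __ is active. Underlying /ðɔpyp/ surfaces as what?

[θɔpyp]

/ð/ satisfies [−sonorant, +continuant, +voice] and sits in # __. The [−voice] counterpart of the voiced dental fricative is /θ/. Other segments in /ðɔpyp/ either fail the structural description or are not in the environment, so the surface form is [θɔpyp].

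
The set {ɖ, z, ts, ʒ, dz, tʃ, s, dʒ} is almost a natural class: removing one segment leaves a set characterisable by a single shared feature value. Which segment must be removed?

/dʒ, dz, z, ʒ, tʃ, s, ts/ are all [+strident], but /ɖ/ (voiced retroflex stop) is [−strident]. No other single segment can be removed to leave a set sharing one feature value that the removed segment lacks, so /ɖ/ is the odd one out.

ɖ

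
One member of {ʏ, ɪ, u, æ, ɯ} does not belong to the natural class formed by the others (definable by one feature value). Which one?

The remaining segments after removing /æ/ share [+high]; /æ/ (low front unrounded vowel) is [-high]. For every other candidate removal, the leftover set fails to share any single feature value that the removed segment lacks.

æ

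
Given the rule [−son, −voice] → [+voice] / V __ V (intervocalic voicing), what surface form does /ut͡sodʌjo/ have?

Only /t͡s/ occurs between two vowels (/u/ __ /o/) and matches the structural description. It is a voiceless alveolar affricate, so [−son, −voice] holds; changing it to [+voice] with all other features held fixed yields /d͡z/ (voiced alveolar affricate). No other segment meets both the structural description and the environment, so the output is [ud͡zodʌjo].

[ud͡zodʌjo]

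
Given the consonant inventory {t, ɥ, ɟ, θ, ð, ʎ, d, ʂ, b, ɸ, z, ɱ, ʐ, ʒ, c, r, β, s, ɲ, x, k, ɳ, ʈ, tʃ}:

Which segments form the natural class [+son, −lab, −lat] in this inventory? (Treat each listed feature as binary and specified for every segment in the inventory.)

Checking each segment against [+sonorant], [−labial], [−lateral]: /r/ (alveolar trill), /ɲ/ (palatal nasal), /ɳ/ (retroflex nasal) satisfy every feature; every other segment in the inventory fails at least one.

r, ɲ, ɳ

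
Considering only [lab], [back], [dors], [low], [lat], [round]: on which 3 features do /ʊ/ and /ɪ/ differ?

The two segments share [+dorsal], [−low], [−lateral]. The only features from the list on which they differ: /ʊ/ is [+labial] while /ɪ/ is [−labial]; /ʊ/ is [+round] while /ɪ/ is [−round]; /ʊ/ is [+back] while /ɪ/ is [−back].

[labial], [round], [back]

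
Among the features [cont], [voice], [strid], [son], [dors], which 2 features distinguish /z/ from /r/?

[sonorant], [strident]

/z/ is the voiced alveolar fricative and /r/ is the alveolar trill. Both are [+continuant], [+voice], [−dorsal]. /z/ is [−sonorant] while /r/ is [+sonorant]; /z/ is [+strident] while /r/ is [−strident], so the distinguishing features are [sonorant], [strident].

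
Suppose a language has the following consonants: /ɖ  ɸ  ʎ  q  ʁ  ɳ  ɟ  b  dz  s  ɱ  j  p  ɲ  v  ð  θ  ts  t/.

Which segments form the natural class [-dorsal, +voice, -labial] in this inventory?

Checking each segment against [-dorsal], [+voice], [-labial]: /ɖ/ (voiced retroflex stop), /ɳ/ (retroflex nasal), /dz/ (voiced alveolar affricate), /ð/ (voiced dental fricative) satisfy every feature; every other segment in the inventory fails at least one.

ɖ, ɳ, dz, ð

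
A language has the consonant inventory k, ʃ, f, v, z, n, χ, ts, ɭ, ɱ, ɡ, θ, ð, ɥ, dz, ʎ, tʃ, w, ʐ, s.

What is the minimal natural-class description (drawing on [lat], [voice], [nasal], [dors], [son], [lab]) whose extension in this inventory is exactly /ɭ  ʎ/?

The target set is precisely the extension of [+lateral] in this inventory.

[+lat]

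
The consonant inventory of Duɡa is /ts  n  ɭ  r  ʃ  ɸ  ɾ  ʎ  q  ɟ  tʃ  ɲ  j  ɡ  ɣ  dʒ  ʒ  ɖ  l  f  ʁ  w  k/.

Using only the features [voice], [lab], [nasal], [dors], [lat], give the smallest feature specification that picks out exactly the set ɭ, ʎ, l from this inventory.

The target set is precisely the extension of [+lateral] in this inventory.

[+lat]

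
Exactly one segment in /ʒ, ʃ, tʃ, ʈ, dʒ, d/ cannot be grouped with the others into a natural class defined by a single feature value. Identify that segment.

The remaining segments after removing /d/ share [-anterior]; /d/ (voiced alveolar stop) is [+anterior]. For every other candidate removal, the leftover set fails to share any single feature value that the removed segment lacks.

d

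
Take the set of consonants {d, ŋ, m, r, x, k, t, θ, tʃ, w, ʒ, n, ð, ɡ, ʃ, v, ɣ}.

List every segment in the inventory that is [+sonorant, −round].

ŋ, m, r, n

Eliminate segments failing any feature: /d, x, k, t, θ, tʃ, ʒ, ð, ɡ, ʃ, v, ɣ/ are [−sonorant]; /w/ is [+round]. The remaining /ŋ, m, r, n/ satisfy [+sonorant], [−round].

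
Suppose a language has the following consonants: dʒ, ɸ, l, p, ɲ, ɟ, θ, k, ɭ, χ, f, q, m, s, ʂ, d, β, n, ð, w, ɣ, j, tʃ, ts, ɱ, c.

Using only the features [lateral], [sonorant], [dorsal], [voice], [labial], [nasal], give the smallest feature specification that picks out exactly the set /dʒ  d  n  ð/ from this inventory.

[+voice, −lateral, −labial, −dorsal]

The class [+voice], [−lateral], [−labial], [−dorsal] has exactly /dʒ, d, n, ð/ as its extension in this inventory. No smaller conjunction from the listed features achieves this: [−lateral, −labial, −dorsal] alone would also admit /θ, s, ʂ, tʃ, …/; [+voice, −labial, −dorsal] alone would also admit /l, ɭ/; [+voice, −lateral, −dorsal] alone would also admit /m, β, ɱ/; [+voice, −lateral, −labial] alone would also admit /ɲ, ɟ, ɣ, j/; and checking the remaining three-feature bundles turns up none with this extension.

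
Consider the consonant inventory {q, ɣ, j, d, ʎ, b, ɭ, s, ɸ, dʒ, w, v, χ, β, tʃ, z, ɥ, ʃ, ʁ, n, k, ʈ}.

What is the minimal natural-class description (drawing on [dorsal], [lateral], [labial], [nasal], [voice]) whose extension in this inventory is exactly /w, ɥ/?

[+labial, +dorsal]

The class [+labial], [+dorsal] has exactly /w, ɥ/ as its extension in this inventory. No smaller conjunction from the listed features achieves this: [+dorsal] alone would also admit /q, ɣ, j, ʎ, …/; [+labial] alone would also admit /b, ɸ, v, β/; and checking the remaining single features turns up none with this extension.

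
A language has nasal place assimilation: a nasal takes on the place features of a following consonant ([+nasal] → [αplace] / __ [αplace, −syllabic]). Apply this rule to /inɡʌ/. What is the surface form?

In /inɡʌ/, the nasal /n/ precedes /ɡ/, which is [+dorsal]. The nasal assimilates in place, becoming the [+dorsal] nasal /ŋ/. The surface form is [iŋɡʌ].

[iŋɡʌ]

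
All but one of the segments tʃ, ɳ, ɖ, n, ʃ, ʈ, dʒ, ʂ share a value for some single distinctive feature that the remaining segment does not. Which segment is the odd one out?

n

[anterior] groups all but one: /ʈ, tʃ, ɳ, ʂ, ʃ, dʒ, ɖ/ share [−anterior] while /n/ (alveolar nasal) alone is [+anterior]. Removing any other segment would not leave a single-feature class that excludes it.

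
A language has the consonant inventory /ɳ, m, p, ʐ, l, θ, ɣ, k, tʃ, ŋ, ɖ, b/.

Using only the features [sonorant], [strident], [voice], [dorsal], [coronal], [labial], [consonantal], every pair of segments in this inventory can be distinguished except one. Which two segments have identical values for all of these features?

l, ɳ

On the given features, /l/ and /ɳ/ have an identical profile: [+sonorant], [−strident], [+voice], [−dorsal], [+coronal], [−labial], [+consonantal]. No other two segments in the inventory coincide on all 7 features. (They do differ in [nasal], [lateral] and [anterior], which are not among the given features.)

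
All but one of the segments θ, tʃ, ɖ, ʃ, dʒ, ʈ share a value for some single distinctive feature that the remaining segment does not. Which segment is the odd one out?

θ

The remaining segments after removing /θ/ share [−anterior]; /θ/ (voiceless dental fricative) is [+anterior]. For every other candidate removal, the leftover set fails to share any single feature value that the removed segment lacks.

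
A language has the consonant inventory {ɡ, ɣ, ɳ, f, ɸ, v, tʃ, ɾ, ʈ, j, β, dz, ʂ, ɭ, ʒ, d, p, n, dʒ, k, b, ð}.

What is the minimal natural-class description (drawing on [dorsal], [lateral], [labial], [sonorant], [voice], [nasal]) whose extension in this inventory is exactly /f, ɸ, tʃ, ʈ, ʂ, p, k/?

Every target segment is [−voice] and no other inventory member is, so one feature is enough.

[−voice]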